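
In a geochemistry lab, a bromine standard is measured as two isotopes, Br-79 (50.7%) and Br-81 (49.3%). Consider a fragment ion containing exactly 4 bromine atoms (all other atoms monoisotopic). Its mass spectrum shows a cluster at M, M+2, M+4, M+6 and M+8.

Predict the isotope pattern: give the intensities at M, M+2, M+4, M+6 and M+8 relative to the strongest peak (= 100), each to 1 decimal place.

17.6 : 68.6 : 100.0 : 64.8 : 15.8

The 4 Br atoms are independent, so intensities follow the terms of (0.507 + 0.493)^4.
P(M) = 0.507^4 = 0.066074
P(M+2) = 4 × 0.507^3 × 0.493^1 = 0.256999
P(M+4) = 6 × 0.507^2 × 0.493^2 = 0.374853
P(M+6) = 4 × 0.507^1 × 0.493^3 = 0.243001
P(M+8) = 0.493^4 = 0.059073
The M+4 peak is largest (0.374853); scaling to 100 gives 17.6 : 68.6 : 100.0 : 64.8 : 15.8.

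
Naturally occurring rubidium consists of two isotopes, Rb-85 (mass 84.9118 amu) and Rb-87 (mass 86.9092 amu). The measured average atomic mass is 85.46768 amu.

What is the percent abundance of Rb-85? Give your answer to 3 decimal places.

With x = fraction of Rb-85 (so Rb-87 is 1 − x):
84.9118·x + 86.9092·(1 − x) = 85.46768
(84.9118 − 86.9092)·x = 85.46768 − 86.9092
x = -1.44152 / -1.9974 = 0.72170 → 72.170% Rb-85, 27.830% Rb-87.

72.170%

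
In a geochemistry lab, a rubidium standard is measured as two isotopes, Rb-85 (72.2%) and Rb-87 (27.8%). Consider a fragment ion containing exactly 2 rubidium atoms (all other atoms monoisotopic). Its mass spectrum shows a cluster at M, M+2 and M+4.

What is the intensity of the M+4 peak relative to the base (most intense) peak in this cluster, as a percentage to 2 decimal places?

(0.722 + 0.278)^2 gives M 0.5213, M+2 0.4014, M+4 0.0773; the largest is M.
P(M) = C(2,0) × 0.722^2 × 0.278^0 = 1 × 0.521284 × 1.0000 = 0.521284 (base)
P(M+4) = C(2,2) × 0.722^0 × 0.278^2 = 1 × 1.0000 × 0.077284 = 0.077284
Relative intensity = 0.077284 / 0.521284 × 100 = 14.83

14.83%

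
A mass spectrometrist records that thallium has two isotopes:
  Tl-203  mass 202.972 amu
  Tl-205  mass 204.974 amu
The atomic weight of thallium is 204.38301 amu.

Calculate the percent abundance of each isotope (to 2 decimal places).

Writing the weighted mean with unknown fraction x of Tl-203:
202.972·x + 204.974·(1 − x) = 204.38301
(202.972 − 204.974)·x = 204.38301 − 204.974
x = -0.59099 / -2.002 = 0.29520 → 29.52% Tl-203, 70.48% Tl-205.

Tl-203: 29.52%, Tl-205: 70.48%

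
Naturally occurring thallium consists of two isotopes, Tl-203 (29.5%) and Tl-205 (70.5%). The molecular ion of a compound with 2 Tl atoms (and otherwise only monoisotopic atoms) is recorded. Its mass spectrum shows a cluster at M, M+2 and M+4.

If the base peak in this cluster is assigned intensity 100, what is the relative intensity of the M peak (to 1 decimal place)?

(0.295 + 0.705)^2 gives M 0.0870, M+2 0.4160, M+4 0.4970; the largest is M+4.
P(M+4) = C(2,2) × 0.295^0 × 0.705^2 = 1 × 1.0000 × 0.497025 = 0.497025 (base)
P(M) = C(2,0) × 0.295^2 × 0.705^0 = 1 × 0.087025 × 1.0000 = 0.087025
Relative intensity = 0.087025 / 0.497025 × 100 = 17.5

17.5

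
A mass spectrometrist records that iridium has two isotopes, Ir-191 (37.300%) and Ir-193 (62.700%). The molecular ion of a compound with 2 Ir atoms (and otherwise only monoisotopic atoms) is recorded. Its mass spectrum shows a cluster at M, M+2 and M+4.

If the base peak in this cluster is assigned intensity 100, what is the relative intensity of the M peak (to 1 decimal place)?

29.7

Term probabilities: M 0.1391, M+2 0.4677, M+4 0.3931. Base peak = M+2.
P(M+2) = C(2,1) × 0.37300^1 × 0.62700^1 = 2 × 0.3730 × 0.6270 = 0.467742 (base)
P(M) = C(2,0) × 0.37300^2 × 0.62700^0 = 1 × 0.139129 × 1.0000 = 0.139129
Relative intensity = 0.139129 / 0.467742 × 100 = 29.7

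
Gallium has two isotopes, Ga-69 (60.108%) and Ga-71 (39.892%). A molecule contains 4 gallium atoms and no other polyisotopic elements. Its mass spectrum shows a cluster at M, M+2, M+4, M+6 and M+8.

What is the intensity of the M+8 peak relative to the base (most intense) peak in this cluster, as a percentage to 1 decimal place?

7.3%

Term probabilities: M 0.1305, M+2 0.3465, M+4 0.3450, M+6 0.1526, M+8 0.0253. Base peak = M+2.
P(M+2) = C(4,1) × 0.60108^3 × 0.39892^1 = 4 × 0.2171685 × 0.39892 = 0.346531 (base)
P(M+8) = C(4,4) × 0.60108^0 × 0.39892^4 = 1 × 1.0000 × 0.02532464 = 0.025325
Relative intensity = 0.025325 / 0.346531 × 100 = 7.3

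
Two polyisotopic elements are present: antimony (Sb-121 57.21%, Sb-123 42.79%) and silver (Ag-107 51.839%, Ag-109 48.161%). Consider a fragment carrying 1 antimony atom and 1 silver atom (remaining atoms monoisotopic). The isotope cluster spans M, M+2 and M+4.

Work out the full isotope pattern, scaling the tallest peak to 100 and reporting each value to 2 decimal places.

59.63 : 100.00 : 41.44

Antimony pattern (n=1): 0.5721 : 0.4279
Silver pattern (n=1): 0.51839 : 0.48161
Convolve the two distributions (both contribute in 2-u steps):
  M: 0.5721×0.51839 = 0.296571
  M+2: 0.5721×0.48161 + 0.4279×0.51839 = 0.497348
  M+4: 0.4279×0.48161 = 0.206081
Scale to base peak (0.497348) = 100: 59.63 : 100.00 : 41.44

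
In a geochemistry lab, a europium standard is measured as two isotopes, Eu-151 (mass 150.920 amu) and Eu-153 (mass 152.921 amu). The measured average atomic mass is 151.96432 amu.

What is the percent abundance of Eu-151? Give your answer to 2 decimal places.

47.81%

Writing the weighted mean with unknown fraction x of Eu-151:
150.920·x + 152.921·(1 − x) = 151.96432
(150.920 − 152.921)·x = 151.96432 − 152.921
x = -0.95668 / -2.001 = 0.47810 → 47.81% Eu-151, 52.19% Eu-153.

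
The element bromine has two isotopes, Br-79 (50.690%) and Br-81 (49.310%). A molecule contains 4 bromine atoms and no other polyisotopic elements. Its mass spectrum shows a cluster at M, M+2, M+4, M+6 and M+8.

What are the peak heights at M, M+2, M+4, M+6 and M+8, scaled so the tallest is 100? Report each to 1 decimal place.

Expanding (0.50690 + 0.49310)^4:
P(M) = 0.50690^4 = 0.066022
P(M+2) = 4 × 0.50690^3 × 0.49310^1 = 0.256899
P(M+4) = 6 × 0.50690^2 × 0.49310^2 = 0.374857
P(M+6) = 4 × 0.50690^1 × 0.49310^3 = 0.243101
P(M+8) = 0.49310^4 = 0.059121
The M+4 peak is largest (0.374857); scaling to 100 gives 17.6 : 68.5 : 100.0 : 64.9 : 15.8.

17.6 : 68.5 : 100.0 : 64.9 : 15.8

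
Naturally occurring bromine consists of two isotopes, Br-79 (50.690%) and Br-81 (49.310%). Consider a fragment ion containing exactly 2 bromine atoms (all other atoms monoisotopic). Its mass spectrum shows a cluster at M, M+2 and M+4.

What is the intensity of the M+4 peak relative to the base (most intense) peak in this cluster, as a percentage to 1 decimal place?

48.6%

Binomial terms of (0.50690 + 0.49310)^2: M 0.2569, M+2 0.4999, M+4 0.2431 → M+2 is the base peak.
P(M+2) = C(2,1) × 0.50690^1 × 0.49310^1 = 2 × 0.5069 × 0.4931 = 0.499905 (base)
P(M+4) = C(2,2) × 0.50690^0 × 0.49310^2 = 1 × 1.0000 × 0.24314761 = 0.243148
Relative intensity = 0.243148 / 0.499905 × 100 = 48.6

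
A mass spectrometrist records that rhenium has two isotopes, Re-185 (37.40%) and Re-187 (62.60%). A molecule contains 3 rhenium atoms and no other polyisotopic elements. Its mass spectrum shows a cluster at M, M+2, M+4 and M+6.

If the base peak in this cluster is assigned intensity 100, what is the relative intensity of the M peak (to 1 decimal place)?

Term probabilities: M 0.0523, M+2 0.2627, M+4 0.4397, M+6 0.2453. Base peak = M+4.
P(M+4) = C(3,2) × 0.3740^1 × 0.6260^2 = 3 × 0.3740 × 0.391876 = 0.439685 (base)
P(M) = C(3,0) × 0.3740^3 × 0.6260^0 = 1 × 0.05231362 × 1.0000 = 0.052314
Relative intensity = 0.052314 / 0.439685 × 100 = 11.9

11.9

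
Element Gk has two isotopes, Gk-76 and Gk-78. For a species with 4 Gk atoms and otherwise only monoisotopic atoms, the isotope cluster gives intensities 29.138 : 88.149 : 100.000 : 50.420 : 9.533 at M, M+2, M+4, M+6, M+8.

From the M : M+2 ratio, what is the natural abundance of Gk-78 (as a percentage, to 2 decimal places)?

43.06%

Write p for the Gk-76 fraction. I(M+2)/I(M) = [C(4,1)·p^3·(1−p)] / p^4 = 4·(1−p)/p = 88.149/29.138 = 3.0252
(1−p)/p = 3.0252/4 = 0.7563  ⇒  p = 1/(1 + 0.7563) = 0.5694
Gk-76: 56.94%, Gk-78: 43.06%.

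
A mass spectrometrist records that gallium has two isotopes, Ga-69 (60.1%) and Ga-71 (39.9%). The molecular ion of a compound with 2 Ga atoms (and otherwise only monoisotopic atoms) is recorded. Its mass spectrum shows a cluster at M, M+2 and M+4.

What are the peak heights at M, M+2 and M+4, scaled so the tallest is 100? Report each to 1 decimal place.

Each Ga atom is independently Ga-69 (p = 0.601) or Ga-71 (q = 0.399); the cluster is the binomial expansion (p + q)^2.
P(M) = 0.601^2 = 0.361201
P(M+2) = 2 × 0.601^1 × 0.399^1 = 0.479598
P(M+4) = 0.399^2 = 0.159201
The M+2 peak is largest (0.479598); scaling to 100 gives 75.3 : 100.0 : 33.2.

75.3 : 100.0 : 33.2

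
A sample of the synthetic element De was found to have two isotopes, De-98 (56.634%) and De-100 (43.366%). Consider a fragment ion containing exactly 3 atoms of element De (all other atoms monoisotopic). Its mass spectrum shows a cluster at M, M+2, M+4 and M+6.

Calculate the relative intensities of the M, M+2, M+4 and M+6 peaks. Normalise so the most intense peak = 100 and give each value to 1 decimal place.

Each De atom is independently De-98 (p = 0.56634) or De-100 (q = 0.43366); the cluster is the binomial expansion (p + q)^3.
P(M) = 0.56634^3 = 0.181648
P(M+2) = 3 × 0.56634^2 × 0.43366^1 = 0.417278
P(M+4) = 3 × 0.56634^1 × 0.43366^2 = 0.319519
P(M+6) = 0.43366^3 = 0.081555
The M+2 peak is largest (0.417278); scaling to 100 gives 43.5 : 100.0 : 76.6 : 19.5.

43.5 : 100.0 : 76.6 : 19.5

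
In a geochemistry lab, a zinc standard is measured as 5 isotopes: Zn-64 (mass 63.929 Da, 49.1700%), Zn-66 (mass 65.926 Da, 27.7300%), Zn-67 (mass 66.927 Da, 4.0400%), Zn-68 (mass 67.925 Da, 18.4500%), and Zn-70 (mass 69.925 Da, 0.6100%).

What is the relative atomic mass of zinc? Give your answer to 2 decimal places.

65.38 Da

Weight each isotope mass by its fractional abundance: 0.491700 × 63.929 + 0.277300 × 65.926 + 0.040400 × 66.927 + 0.184500 × 67.925 + 0.006100 × 69.925
= 31.4339 + 18.2813 + 2.7039 + 12.5322 + 0.4265 = 65.3778 Da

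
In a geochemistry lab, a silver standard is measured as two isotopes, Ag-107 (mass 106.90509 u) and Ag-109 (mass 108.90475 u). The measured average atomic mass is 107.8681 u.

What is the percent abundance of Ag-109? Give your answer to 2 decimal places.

Writing the weighted mean with unknown fraction x of Ag-107:
106.90509·x + 108.90475·(1 − x) = 107.8681
(106.90509 − 108.90475)·x = 107.8681 − 108.90475
x = -1.03665 / -1.99966 = 0.51841 → 51.84% Ag-107, 48.16% Ag-109.

48.16%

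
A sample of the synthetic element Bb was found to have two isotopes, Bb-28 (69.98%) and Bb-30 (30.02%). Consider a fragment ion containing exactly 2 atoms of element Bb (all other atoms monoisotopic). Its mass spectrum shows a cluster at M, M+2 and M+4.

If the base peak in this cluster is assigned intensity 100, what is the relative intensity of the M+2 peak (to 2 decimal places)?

Term probabilities: M 0.4897, M+2 0.4202, M+4 0.0901. Base peak = M.
P(M) = C(2,0) × 0.6998^2 × 0.3002^0 = 1 × 0.48972004 × 1.0000 = 0.489720 (base)
P(M+2) = C(2,1) × 0.6998^1 × 0.3002^1 = 2 × 0.6998 × 0.3002 = 0.420160
Relative intensity = 0.420160 / 0.489720 × 100 = 85.80

85.80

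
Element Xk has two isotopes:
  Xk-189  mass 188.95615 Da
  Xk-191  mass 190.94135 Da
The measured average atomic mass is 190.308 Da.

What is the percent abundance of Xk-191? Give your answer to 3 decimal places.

68.096%

Writing the weighted mean with unknown fraction x of Xk-189:
188.95615·x + 190.94135·(1 − x) = 190.308
(188.95615 − 190.94135)·x = 190.308 − 190.94135
x = -0.63335 / -1.98520 = 0.31904 → 31.904% Xk-189, 68.096% Xk-191.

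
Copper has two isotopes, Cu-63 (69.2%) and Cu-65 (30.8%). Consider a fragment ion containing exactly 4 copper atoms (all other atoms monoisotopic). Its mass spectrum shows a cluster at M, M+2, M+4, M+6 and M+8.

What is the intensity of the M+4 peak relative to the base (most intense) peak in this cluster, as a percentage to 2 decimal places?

66.76%

(0.692 + 0.308)^4 gives M 0.2293, M+2 0.4083, M+4 0.2726, M+6 0.0809, M+8 0.0090; the largest is M+2.
P(M+2) = C(4,1) × 0.692^3 × 0.308^1 = 4 × 0.33137389 × 0.3080 = 0.408253 (base)
P(M+4) = C(4,2) × 0.692^2 × 0.308^2 = 6 × 0.478864 × 0.094864 = 0.272562
Relative intensity = 0.272562 / 0.408253 × 100 = 66.76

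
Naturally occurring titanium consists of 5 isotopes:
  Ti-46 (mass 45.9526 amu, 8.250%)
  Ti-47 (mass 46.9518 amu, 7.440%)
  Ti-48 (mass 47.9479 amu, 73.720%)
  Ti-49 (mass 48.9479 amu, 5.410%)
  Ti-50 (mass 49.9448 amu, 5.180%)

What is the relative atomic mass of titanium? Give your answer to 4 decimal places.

Average mass = Σ (abundance × isotope mass) = 0.08250 × 45.9526 + 0.07440 × 46.9518 + 0.73720 × 47.9479 + 0.05410 × 48.9479 + 0.05180 × 49.9448
= 3.79109 + 3.49321 + 35.34719 + 2.64808 + 2.58714 = 47.86671 amu

47.8667 amu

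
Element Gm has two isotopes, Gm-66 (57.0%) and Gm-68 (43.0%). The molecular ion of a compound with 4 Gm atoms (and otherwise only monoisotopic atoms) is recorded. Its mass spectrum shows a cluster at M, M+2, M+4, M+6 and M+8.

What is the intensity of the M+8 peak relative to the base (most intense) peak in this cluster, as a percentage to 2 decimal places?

9.48%

Binomial terms of (0.570 + 0.430)^4: M 0.1056, M+2 0.3185, M+4 0.3604, M+6 0.1813, M+8 0.0342 → M+4 is the base peak.
P(M+4) = C(4,2) × 0.570^2 × 0.430^2 = 6 × 0.3249 × 0.1849 = 0.360444 (base)
P(M+8) = C(4,4) × 0.570^0 × 0.430^4 = 1 × 1.0000 × 0.03418801 = 0.034188
Relative intensity = 0.034188 / 0.360444 × 100 = 9.48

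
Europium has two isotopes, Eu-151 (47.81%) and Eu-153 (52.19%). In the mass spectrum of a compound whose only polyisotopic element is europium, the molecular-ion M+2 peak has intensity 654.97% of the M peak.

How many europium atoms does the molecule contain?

The M+2/M ratio from n Eu atoms is n · q/p = n · 0.5219/0.4781.
n = 6.5497 × 0.4781/0.5219 = 6.00 ≈ 6

6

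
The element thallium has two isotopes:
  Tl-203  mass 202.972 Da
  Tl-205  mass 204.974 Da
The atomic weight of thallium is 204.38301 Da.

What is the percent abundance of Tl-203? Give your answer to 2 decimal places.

Let x be the fractional abundance of Tl-203; then Tl-205 has abundance 1 − x.
202.972·x + 204.974·(1 − x) = 204.38301
(202.972 − 204.974)·x = 204.38301 − 204.974
x = -0.59099 / -2.002 = 0.29520 → 29.52% Tl-203, 70.48% Tl-205.

29.52%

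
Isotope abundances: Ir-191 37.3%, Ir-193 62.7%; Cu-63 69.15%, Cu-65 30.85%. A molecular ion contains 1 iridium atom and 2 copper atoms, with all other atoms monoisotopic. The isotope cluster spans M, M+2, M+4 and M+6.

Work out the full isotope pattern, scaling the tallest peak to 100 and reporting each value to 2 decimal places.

38.86 : 100.00 : 66.02 : 13.00

Iridium pattern (n=1): 0.3730 : 0.6270
Copper pattern (n=2): 0.47817225 : 0.4266555 : 0.09517225
Convolve the two distributions (both contribute in 2-u steps):
  M: 0.3730×0.47817225 = 0.178358
  M+2: 0.3730×0.4266555 + 0.6270×0.47817225 = 0.458957
  M+4: 0.3730×0.09517225 + 0.6270×0.4266555 = 0.303012
  M+6: 0.6270×0.09517225 = 0.059673
Scale to base peak (0.458957) = 100: 38.86 : 100.00 : 66.02 : 13.00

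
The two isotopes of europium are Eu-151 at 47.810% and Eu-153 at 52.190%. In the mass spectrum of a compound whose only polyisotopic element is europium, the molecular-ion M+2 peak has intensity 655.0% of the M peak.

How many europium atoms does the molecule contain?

6

For n independent Eu atoms, I(M+2)/I(M) = n · (abundance Eu-153) / (abundance Eu-151) = n · 0.52190/0.47810.
n = 6.550 × 0.47810/0.52190 = 6.00 ≈ 6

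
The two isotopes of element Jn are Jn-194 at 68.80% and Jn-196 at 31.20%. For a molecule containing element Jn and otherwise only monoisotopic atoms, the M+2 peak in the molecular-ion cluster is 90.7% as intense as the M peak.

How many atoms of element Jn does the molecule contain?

2

The M+2/M ratio from n Jn atoms is n · q/p = n · 0.3120/0.6880.
n = 0.907 × 0.6880/0.3120 = 2.00 ≈ 2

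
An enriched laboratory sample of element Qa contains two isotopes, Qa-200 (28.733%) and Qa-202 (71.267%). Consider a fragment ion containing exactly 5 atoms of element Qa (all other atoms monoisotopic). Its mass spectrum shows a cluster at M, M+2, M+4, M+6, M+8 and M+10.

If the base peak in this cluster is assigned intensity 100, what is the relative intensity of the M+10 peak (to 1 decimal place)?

49.6

(0.28733 + 0.71267)^5 gives M 0.0020, M+2 0.0243, M+4 0.1205, M+6 0.2988, M+8 0.3706, M+10 0.1838; the largest is M+8.
P(M+8) = C(5,4) × 0.28733^1 × 0.71267^4 = 5 × 0.28733 × 0.25796092 = 0.370600 (base)
P(M+10) = C(5,5) × 0.28733^0 × 0.71267^5 = 1 × 1.0000 × 0.18384101 = 0.183841
Relative intensity = 0.183841 / 0.370600 × 100 = 49.6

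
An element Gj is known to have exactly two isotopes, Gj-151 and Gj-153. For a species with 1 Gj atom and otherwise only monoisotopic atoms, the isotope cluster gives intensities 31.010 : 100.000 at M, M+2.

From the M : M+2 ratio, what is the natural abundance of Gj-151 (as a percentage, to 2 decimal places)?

If p is the fraction of Gj that is Gj-151, then I(M+2)/I(M) = [C(1,1)·p^0·(1−p)] / p^1 = 1·(1−p)/p = 100.000/31.010 = 3.2248
(1−p)/p = 3.2248/1 = 3.2248  ⇒  p = 1/(1 + 3.2248) = 0.2367
Gj-151: 23.67%, Gj-153: 76.33%.

23.67%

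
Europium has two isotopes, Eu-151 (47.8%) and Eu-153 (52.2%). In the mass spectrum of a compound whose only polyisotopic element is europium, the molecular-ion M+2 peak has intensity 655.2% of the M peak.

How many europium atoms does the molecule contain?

6

With n Eu atoms, P(M+2)/P(M) = C(n,1)·p^(n−1)q / p^n = n·q/p = n · 0.522/0.478.
n = 6.552 × 0.478/0.522 = 6.00 ≈ 6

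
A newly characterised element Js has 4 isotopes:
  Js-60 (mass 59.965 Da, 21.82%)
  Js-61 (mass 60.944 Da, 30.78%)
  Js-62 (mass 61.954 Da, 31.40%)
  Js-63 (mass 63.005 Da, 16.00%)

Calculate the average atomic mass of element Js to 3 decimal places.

Average mass = Σ (abundance × isotope mass) = 0.2182 × 59.965 + 0.3078 × 60.944 + 0.3140 × 61.954 + 0.1600 × 63.005
= 13.0844 + 18.7586 + 19.4536 + 10.0808 = 61.3774 Da

61.377 Da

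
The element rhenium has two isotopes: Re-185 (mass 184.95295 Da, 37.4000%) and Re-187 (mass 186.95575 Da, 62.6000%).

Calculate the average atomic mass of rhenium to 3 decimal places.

The abundance-weighted mean is 0.374000 × 184.95295 + 0.626000 × 186.95575
= 69.172403 + 117.034300 = 186.206703 Da

186.207 Da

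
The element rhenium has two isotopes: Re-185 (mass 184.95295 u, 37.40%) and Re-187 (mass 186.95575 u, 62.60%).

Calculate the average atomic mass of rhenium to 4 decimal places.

186.2067 u

Weight each isotope mass by its fractional abundance: 0.3740 × 184.95295 + 0.6260 × 186.95575
= 69.172403 + 117.034300 = 186.206703 u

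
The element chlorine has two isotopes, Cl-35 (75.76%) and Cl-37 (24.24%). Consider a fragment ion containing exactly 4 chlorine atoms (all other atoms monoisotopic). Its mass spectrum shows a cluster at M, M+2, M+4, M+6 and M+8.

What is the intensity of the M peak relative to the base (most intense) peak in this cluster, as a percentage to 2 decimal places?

78.14%

Binomial terms of (0.7576 + 0.2424)^4: M 0.3294, M+2 0.4216, M+4 0.2023, M+6 0.0432, M+8 0.0035 → M+2 is the base peak.
P(M+2) = C(4,1) × 0.7576^3 × 0.2424^1 = 4 × 0.4348304 × 0.2424 = 0.421612 (base)
P(M) = C(4,0) × 0.7576^4 × 0.2424^0 = 1 × 0.32942751 × 1.0000 = 0.329428
Relative intensity = 0.329428 / 0.421612 × 100 = 78.14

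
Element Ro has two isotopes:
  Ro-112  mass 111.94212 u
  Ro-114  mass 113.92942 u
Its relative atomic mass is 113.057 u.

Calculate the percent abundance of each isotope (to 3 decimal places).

Ro-112: 43.900%, Ro-114: 56.100%

Let x be the fractional abundance of Ro-112; then Ro-114 has abundance 1 − x.
111.94212·x + 113.92942·(1 − x) = 113.057
(111.94212 − 113.92942)·x = 113.057 − 113.92942
x = -0.87242 / -1.98730 = 0.43900 → 43.900% Ro-112, 56.100% Ro-114.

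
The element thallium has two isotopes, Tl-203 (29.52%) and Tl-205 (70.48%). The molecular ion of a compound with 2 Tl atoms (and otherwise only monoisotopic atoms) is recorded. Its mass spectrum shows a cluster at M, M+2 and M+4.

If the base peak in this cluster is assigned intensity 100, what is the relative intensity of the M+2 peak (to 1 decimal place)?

83.8

Binomial terms of (0.2952 + 0.7048)^2: M 0.0871, M+2 0.4161, M+4 0.4967 → M+4 is the base peak.
P(M+4) = C(2,2) × 0.2952^0 × 0.7048^2 = 1 × 1.0000 × 0.49674304 = 0.496743 (base)
P(M+2) = C(2,1) × 0.2952^1 × 0.7048^1 = 2 × 0.2952 × 0.7048 = 0.416114
Relative intensity = 0.416114 / 0.496743 × 100 = 83.8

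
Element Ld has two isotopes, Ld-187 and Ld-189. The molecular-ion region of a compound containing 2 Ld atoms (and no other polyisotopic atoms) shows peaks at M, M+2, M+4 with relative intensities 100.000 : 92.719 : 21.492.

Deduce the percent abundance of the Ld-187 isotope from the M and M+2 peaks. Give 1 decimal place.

Write p for the Ld-187 fraction. I(M+2)/I(M) = [C(2,1)·p^1·(1−p)] / p^2 = 2·(1−p)/p = 92.719/100.000 = 0.9272
(1−p)/p = 0.9272/2 = 0.4636  ⇒  p = 1/(1 + 0.4636) = 0.6832
Ld-187: 68.3%, Ld-189: 31.7%.

68.3%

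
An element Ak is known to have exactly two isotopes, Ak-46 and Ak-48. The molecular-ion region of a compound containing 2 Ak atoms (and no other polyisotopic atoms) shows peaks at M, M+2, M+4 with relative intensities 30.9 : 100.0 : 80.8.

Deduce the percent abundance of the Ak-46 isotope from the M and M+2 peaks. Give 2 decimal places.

Let p = fractional abundance of Ak-46. I(M+2)/I(M) = [C(2,1)·p^1·(1−p)] / p^2 = 2·(1−p)/p = 100.0/30.9 = 3.2362
(1−p)/p = 3.2362/2 = 1.6181  ⇒  p = 1/(1 + 1.6181) = 0.3820
Ak-46: 38.20%, Ak-48: 61.80%.

38.20%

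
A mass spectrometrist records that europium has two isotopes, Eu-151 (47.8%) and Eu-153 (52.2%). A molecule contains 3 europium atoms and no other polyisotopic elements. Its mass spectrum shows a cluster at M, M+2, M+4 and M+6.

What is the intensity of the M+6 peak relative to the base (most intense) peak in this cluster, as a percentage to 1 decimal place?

36.4%

(0.478 + 0.522)^3 gives M 0.1092, M+2 0.3578, M+4 0.3907, M+6 0.1422; the largest is M+4.
P(M+4) = C(3,2) × 0.478^1 × 0.522^2 = 3 × 0.4780 × 0.272484 = 0.390742 (base)
P(M+6) = C(3,3) × 0.478^0 × 0.522^3 = 1 × 1.0000 × 0.14223665 = 0.142237
Relative intensity = 0.142237 / 0.390742 × 100 = 36.4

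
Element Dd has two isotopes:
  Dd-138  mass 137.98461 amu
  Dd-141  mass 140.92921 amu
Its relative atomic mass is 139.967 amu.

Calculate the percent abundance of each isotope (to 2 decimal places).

Dd-138: 32.68%, Dd-141: 67.32%

Let x be the fractional abundance of Dd-138; then Dd-141 has abundance 1 − x.
137.98461·x + 140.92921·(1 − x) = 139.967
(137.98461 − 140.92921)·x = 139.967 − 140.92921
x = -0.96221 / -2.94460 = 0.32677 → 32.68% Dd-138, 67.32% Dd-141.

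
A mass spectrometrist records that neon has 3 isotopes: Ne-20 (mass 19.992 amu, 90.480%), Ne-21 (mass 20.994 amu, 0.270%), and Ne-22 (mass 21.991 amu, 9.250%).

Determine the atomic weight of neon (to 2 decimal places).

Ar = Σ fᵢ·mᵢ = 0.90480 × 19.992 + 0.00270 × 20.994 + 0.09250 × 21.991
= 18.0888 + 0.0567 + 2.0342 = 20.1797 amu

20.18 amu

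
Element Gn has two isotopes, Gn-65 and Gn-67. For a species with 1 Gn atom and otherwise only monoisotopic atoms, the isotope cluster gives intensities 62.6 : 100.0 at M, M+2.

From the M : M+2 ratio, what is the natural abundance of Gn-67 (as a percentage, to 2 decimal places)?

If p is the fraction of Gn that is Gn-65, then I(M+2)/I(M) = [C(1,1)·p^0·(1−p)] / p^1 = 1·(1−p)/p = 100.0/62.6 = 1.5974
(1−p)/p = 1.5974/1 = 1.5974  ⇒  p = 1/(1 + 1.5974) = 0.3850
Gn-65: 38.50%, Gn-67: 61.50%.

61.50%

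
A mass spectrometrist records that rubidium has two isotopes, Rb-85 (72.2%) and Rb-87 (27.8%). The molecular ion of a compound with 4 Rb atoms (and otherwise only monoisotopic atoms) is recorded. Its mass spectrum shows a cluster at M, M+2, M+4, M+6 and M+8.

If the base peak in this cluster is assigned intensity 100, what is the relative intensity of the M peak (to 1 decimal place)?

64.9

Binomial terms of (0.722 + 0.278)^4: M 0.2717, M+2 0.4185, M+4 0.2417, M+6 0.0620, M+8 0.0060 → M+2 is the base peak.
P(M+2) = C(4,1) × 0.722^3 × 0.278^1 = 4 × 0.37636705 × 0.2780 = 0.418520 (base)
P(M) = C(4,0) × 0.722^4 × 0.278^0 = 1 × 0.27173701 × 1.0000 = 0.271737
Relative intensity = 0.271737 / 0.418520 × 100 = 64.9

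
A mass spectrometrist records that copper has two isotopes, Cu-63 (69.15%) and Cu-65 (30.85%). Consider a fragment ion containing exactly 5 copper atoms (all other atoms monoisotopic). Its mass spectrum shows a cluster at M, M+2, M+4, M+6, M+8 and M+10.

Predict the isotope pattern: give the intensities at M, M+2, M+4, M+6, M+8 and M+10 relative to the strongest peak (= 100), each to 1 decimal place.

The 5 Cu atoms are independent, so intensities follow the terms of (0.6915 + 0.3085)^5.
P(M) = 0.6915^5 = 0.158111
P(M+2) = 5 × 0.6915^4 × 0.3085^1 = 0.352691
P(M+4) = 10 × 0.6915^3 × 0.3085^2 = 0.314693
P(M+6) = 10 × 0.6915^2 × 0.3085^3 = 0.140394
P(M+8) = 5 × 0.6915^1 × 0.3085^4 = 0.031317
P(M+10) = 0.3085^5 = 0.002794
The M+2 peak is largest (0.352691); scaling to 100 gives 44.8 : 100.0 : 89.2 : 39.8 : 8.9 : 0.8.

44.8 : 100.0 : 89.2 : 39.8 : 8.9 : 0.8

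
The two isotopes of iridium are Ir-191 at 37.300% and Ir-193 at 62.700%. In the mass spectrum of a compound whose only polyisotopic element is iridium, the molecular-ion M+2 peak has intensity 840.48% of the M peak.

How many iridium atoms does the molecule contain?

The M+2/M ratio from n Ir atoms is n · q/p = n · 0.62700/0.37300.
n = 8.4048 × 0.37300/0.62700 = 5.00 ≈ 5

5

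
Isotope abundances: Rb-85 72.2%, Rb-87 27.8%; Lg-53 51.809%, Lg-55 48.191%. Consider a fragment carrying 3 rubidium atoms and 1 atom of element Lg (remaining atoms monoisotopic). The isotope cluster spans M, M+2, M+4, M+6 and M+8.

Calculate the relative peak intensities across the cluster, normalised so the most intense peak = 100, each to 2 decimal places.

Rubidium pattern (n=3): 0.37636705 : 0.43475086 : 0.16739714 : 0.02148495
Element Lg pattern (n=1): 0.51809 : 0.48191
Convolve the two distributions (both contribute in 2-u steps):
  M: 0.37636705×0.51809 = 0.194992
  M+2: 0.37636705×0.48191 + 0.43475086×0.51809 = 0.406615
  M+4: 0.43475086×0.48191 + 0.16739714×0.51809 = 0.296238
  M+6: 0.16739714×0.48191 + 0.02148495×0.51809 = 0.091801
  M+8: 0.02148495×0.48191 = 0.010354
Scale to base peak (0.406615) = 100: 47.95 : 100.00 : 72.85 : 22.58 : 2.55

47.95 : 100.00 : 72.85 : 22.58 : 2.55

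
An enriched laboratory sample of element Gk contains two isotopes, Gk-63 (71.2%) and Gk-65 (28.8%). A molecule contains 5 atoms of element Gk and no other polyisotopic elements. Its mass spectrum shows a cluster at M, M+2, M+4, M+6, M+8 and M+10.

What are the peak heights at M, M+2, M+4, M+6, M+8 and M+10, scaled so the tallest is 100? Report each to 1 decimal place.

Expanding (0.712 + 0.288)^5:
P(M) = 0.712^5 = 0.182978
P(M+2) = 5 × 0.712^4 × 0.288^1 = 0.370069
P(M+4) = 10 × 0.712^3 × 0.288^2 = 0.299381
P(M+6) = 10 × 0.712^2 × 0.288^3 = 0.121098
P(M+8) = 5 × 0.712^1 × 0.288^4 = 0.024492
P(M+10) = 0.288^5 = 0.001981
The M+2 peak is largest (0.370069); scaling to 100 gives 49.4 : 100.0 : 80.9 : 32.7 : 6.6 : 0.5.

49.4 : 100.0 : 80.9 : 32.7 : 6.6 : 0.5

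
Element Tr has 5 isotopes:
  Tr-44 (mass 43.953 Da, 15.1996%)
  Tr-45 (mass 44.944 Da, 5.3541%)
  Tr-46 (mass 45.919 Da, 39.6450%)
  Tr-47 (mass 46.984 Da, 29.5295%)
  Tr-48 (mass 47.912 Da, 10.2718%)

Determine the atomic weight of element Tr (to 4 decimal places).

46.0872 Da

The abundance-weighted mean is 0.151996 × 43.953 + 0.053541 × 44.944 + 0.396450 × 45.919 + 0.295295 × 46.984 + 0.102718 × 47.912
= 6.68068 + 2.40635 + 18.20459 + 13.87414 + 4.92142 = 46.08718 Da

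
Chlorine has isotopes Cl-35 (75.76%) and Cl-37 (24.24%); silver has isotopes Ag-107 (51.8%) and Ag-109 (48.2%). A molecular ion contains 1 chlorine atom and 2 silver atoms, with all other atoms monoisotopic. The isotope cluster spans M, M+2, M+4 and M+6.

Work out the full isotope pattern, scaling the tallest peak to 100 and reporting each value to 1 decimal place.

45.9 : 100.0 : 67.0 : 12.7

Chlorine pattern (n=1): 0.7576 : 0.2424
Silver pattern (n=2): 0.268324 : 0.499352 : 0.232324
Convolve the two distributions (both contribute in 2-u steps):
  M: 0.7576×0.268324 = 0.203282
  M+2: 0.7576×0.499352 + 0.2424×0.268324 = 0.443351
  M+4: 0.7576×0.232324 + 0.2424×0.499352 = 0.297052
  M+6: 0.2424×0.232324 = 0.056315
Scale to base peak (0.443351) = 100: 45.9 : 100.0 : 67.0 : 12.7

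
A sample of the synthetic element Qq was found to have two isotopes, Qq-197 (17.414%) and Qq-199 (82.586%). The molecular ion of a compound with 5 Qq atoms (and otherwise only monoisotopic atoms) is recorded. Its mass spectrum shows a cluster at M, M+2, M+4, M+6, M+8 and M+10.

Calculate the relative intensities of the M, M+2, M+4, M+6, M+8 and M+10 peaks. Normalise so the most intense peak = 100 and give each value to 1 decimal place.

The 5 Qq atoms are independent, so intensities follow the terms of (0.17414 + 0.82586)^5.
P(M) = 0.17414^5 = 0.000160
P(M+2) = 5 × 0.17414^4 × 0.82586^1 = 0.003797
P(M+4) = 10 × 0.17414^3 × 0.82586^2 = 0.036017
P(M+6) = 10 × 0.17414^2 × 0.82586^3 = 0.170811
P(M+8) = 5 × 0.17414^1 × 0.82586^4 = 0.405037
P(M+10) = 0.82586^5 = 0.384178
The M+8 peak is largest (0.405037); scaling to 100 gives 0.0 : 0.9 : 8.9 : 42.2 : 100.0 : 94.9.

0.0 : 0.9 : 8.9 : 42.2 : 100.0 : 94.9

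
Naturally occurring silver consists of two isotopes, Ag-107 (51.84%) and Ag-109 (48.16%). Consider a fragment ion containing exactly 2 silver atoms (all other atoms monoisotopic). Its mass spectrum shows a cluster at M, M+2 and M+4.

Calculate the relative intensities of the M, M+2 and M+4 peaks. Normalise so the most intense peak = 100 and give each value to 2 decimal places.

53.82 : 100.00 : 46.45

Expanding (0.5184 + 0.4816)^2:
P(M) = 0.5184^2 = 0.268739
P(M+2) = 2 × 0.5184^1 × 0.4816^1 = 0.499323
P(M+4) = 0.4816^2 = 0.231939
The M+2 peak is largest (0.499323); scaling to 100 gives 53.82 : 100.00 : 46.45.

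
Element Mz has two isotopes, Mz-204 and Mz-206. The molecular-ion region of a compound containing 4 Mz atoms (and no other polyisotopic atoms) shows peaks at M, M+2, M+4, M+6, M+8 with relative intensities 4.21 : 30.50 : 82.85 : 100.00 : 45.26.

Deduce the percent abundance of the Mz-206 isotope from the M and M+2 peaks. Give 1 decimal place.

64.4%

Let p = fractional abundance of Mz-204. I(M+2)/I(M) = [C(4,1)·p^3·(1−p)] / p^4 = 4·(1−p)/p = 30.50/4.21 = 7.2447
(1−p)/p = 7.2447/4 = 1.8112  ⇒  p = 1/(1 + 1.8112) = 0.3557
Mz-204: 35.6%, Mz-206: 64.4%.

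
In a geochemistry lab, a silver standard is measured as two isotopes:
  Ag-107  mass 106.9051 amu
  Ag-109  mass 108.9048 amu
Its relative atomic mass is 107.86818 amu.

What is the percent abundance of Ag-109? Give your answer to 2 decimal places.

Let x be the fractional abundance of Ag-107; then Ag-109 has abundance 1 − x.
106.9051·x + 108.9048·(1 − x) = 107.86818
(106.9051 − 108.9048)·x = 107.86818 − 108.9048
x = -1.03662 / -1.9997 = 0.51839 → 51.84% Ag-107, 48.16% Ag-109.

48.16%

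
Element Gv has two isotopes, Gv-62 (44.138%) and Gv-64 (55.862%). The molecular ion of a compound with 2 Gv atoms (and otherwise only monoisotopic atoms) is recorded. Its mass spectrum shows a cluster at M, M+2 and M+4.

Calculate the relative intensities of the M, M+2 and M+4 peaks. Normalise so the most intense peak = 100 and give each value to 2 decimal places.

39.51 : 100.00 : 63.28

Each Gv atom is independently Gv-62 (p = 0.44138) or Gv-64 (q = 0.55862); the cluster is the binomial expansion (p + q)^2.
P(M) = 0.44138^2 = 0.194816
P(M+2) = 2 × 0.44138^1 × 0.55862^1 = 0.493127
P(M+4) = 0.55862^2 = 0.312056
The M+2 peak is largest (0.493127); scaling to 100 gives 39.51 : 100.00 : 63.28.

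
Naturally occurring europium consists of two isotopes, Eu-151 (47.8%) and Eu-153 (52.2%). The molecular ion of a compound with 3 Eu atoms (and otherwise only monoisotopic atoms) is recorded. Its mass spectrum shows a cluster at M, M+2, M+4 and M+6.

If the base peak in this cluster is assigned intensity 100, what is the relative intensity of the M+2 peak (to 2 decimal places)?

(0.478 + 0.522)^3 gives M 0.1092, M+2 0.3578, M+4 0.3907, M+6 0.1422; the largest is M+4.
P(M+4) = C(3,2) × 0.478^1 × 0.522^2 = 3 × 0.4780 × 0.272484 = 0.390742 (base)
P(M+2) = C(3,1) × 0.478^2 × 0.522^1 = 3 × 0.228484 × 0.5220 = 0.357806
Relative intensity = 0.357806 / 0.390742 × 100 = 91.57

91.57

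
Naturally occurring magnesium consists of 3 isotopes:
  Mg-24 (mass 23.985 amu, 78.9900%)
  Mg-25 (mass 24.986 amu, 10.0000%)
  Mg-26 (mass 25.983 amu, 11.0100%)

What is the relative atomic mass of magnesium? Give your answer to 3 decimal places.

24.305 amu

Average mass = Σ (abundance × isotope mass) = 0.789900 × 23.985 + 0.100000 × 24.986 + 0.110100 × 25.983
= 18.9458 + 2.4986 + 2.8607 = 24.3051 amu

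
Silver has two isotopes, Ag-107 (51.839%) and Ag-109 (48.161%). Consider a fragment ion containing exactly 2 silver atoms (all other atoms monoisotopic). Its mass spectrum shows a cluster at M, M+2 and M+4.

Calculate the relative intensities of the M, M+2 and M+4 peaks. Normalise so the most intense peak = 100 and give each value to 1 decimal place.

Each Ag atom is independently Ag-107 (p = 0.51839) or Ag-109 (q = 0.48161); the cluster is the binomial expansion (p + q)^2.
P(M) = 0.51839^2 = 0.268728
P(M+2) = 2 × 0.51839^1 × 0.48161^1 = 0.499324
P(M+4) = 0.48161^2 = 0.231948
The M+2 peak is largest (0.499324); scaling to 100 gives 53.8 : 100.0 : 46.5.

53.8 : 100.0 : 46.5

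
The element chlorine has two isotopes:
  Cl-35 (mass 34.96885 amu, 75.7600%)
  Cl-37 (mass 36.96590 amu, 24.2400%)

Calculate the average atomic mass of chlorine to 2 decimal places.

Average mass = Σ (abundance × isotope mass) = 0.757600 × 34.96885 + 0.242400 × 36.96590
= 26.492401 + 8.960534 = 35.452935 amu

35.45 amu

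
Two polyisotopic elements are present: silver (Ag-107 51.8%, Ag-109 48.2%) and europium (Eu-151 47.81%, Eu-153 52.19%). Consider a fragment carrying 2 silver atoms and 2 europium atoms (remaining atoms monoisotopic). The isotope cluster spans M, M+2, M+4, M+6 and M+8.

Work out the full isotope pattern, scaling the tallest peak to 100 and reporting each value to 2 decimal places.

Silver pattern (n=2): 0.268324 : 0.499352 : 0.232324
Europium pattern (n=2): 0.22857961 : 0.49904078 : 0.27237961
Convolve the two distributions (both contribute in 2-u steps):
  M: 0.268324×0.22857961 = 0.061333
  M+2: 0.268324×0.49904078 + 0.499352×0.22857961 = 0.248046
  M+4: 0.268324×0.27237961 + 0.499352×0.49904078 + 0.232324×0.22857961 = 0.375388
  M+6: 0.499352×0.27237961 + 0.232324×0.49904078 = 0.251952
  M+8: 0.232324×0.27237961 = 0.063280
Scale to base peak (0.375388) = 100: 16.34 : 66.08 : 100.00 : 67.12 : 16.86

16.34 : 66.08 : 100.00 : 67.12 : 16.86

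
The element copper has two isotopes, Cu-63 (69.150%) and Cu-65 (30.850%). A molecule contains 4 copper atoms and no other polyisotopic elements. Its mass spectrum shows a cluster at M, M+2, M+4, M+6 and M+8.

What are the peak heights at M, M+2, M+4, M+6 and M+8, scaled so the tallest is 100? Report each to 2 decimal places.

Each Cu atom is independently Cu-63 (p = 0.69150) or Cu-65 (q = 0.30850); the cluster is the binomial expansion (p + q)^4.
P(M) = 0.69150^4 = 0.228649
P(M+2) = 4 × 0.69150^3 × 0.30850^1 = 0.408030
P(M+4) = 6 × 0.69150^2 × 0.30850^2 = 0.273052
P(M+6) = 4 × 0.69150^1 × 0.30850^3 = 0.081212
P(M+8) = 0.30850^4 = 0.009058
The M+2 peak is largest (0.408030); scaling to 100 gives 56.04 : 100.00 : 66.92 : 19.90 : 2.22.

56.04 : 100.00 : 66.92 : 19.90 : 2.22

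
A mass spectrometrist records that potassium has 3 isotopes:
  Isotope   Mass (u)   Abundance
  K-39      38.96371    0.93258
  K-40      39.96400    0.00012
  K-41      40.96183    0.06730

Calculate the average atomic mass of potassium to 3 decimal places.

39.098 u

The abundance-weighted mean is 0.93258 × 38.96371 + 0.00012 × 39.96400 + 0.06730 × 40.96183
= 36.336777 + 0.004796 + 2.756731 = 39.098304 u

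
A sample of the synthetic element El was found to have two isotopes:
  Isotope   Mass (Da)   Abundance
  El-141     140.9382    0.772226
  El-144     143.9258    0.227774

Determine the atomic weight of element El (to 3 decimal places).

141.619 Da

Weight each isotope mass by its fractional abundance: 0.772226 × 140.9382 + 0.227774 × 143.9258
= 108.83614 + 32.78256 = 141.61870 Da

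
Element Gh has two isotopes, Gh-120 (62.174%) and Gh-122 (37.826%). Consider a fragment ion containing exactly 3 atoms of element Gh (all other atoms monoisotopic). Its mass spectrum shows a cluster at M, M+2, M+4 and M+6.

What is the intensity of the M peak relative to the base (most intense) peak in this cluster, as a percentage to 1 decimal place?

54.8%

(0.62174 + 0.37826)^3 gives M 0.2403, M+2 0.4387, M+4 0.2669, M+6 0.0541; the largest is M+2.
P(M+2) = C(3,1) × 0.62174^2 × 0.37826^1 = 3 × 0.38656063 × 0.37826 = 0.438661 (base)
P(M) = C(3,0) × 0.62174^3 × 0.37826^0 = 1 × 0.2403402 × 1.0000 = 0.240340
Relative intensity = 0.240340 / 0.438661 × 100 = 54.8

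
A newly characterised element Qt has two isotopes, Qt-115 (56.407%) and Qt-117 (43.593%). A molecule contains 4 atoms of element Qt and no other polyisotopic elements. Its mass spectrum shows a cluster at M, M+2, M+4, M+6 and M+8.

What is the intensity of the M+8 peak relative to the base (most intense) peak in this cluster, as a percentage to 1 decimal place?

(0.56407 + 0.43593)^4 gives M 0.1012, M+2 0.3130, M+4 0.3628, M+6 0.1869, M+8 0.0361; the largest is M+4.
P(M+4) = C(4,2) × 0.56407^2 × 0.43593^2 = 6 × 0.31817496 × 0.19003496 = 0.362786 (base)
P(M+8) = C(4,4) × 0.56407^0 × 0.43593^4 = 1 × 1.0000 × 0.03611329 = 0.036113
Relative intensity = 0.036113 / 0.362786 × 100 = 10.0

10.0%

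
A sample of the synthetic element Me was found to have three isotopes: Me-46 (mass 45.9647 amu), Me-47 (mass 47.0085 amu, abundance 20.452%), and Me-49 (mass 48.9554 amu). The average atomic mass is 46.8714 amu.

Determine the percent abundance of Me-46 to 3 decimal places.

56.369%

The remaining 79.548% is split between Me-46 (fraction x) and Me-49 (fraction 0.79548 − x).
Substituting: 45.9647x + 48.9554(0.79548 − x) = 37.25722158
(45.9647 − 48.9554)x = -1.685820012  ⇒  x = 0.56369, y = 0.23179
Me-46: 56.369%, Me-49: 23.179%.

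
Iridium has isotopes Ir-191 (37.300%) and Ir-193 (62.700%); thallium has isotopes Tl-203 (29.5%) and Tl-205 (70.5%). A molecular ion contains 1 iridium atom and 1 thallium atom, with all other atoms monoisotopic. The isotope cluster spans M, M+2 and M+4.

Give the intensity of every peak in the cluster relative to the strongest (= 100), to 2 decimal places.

Iridium pattern (n=1): 0.3730 : 0.6270
Thallium pattern (n=1): 0.2950 : 0.7050
Convolve the two distributions (both contribute in 2-u steps):
  M: 0.3730×0.2950 = 0.110035
  M+2: 0.3730×0.7050 + 0.6270×0.2950 = 0.447930
  M+4: 0.6270×0.7050 = 0.442035
Scale to base peak (0.447930) = 100: 24.57 : 100.00 : 98.68

24.57 : 100.00 : 98.68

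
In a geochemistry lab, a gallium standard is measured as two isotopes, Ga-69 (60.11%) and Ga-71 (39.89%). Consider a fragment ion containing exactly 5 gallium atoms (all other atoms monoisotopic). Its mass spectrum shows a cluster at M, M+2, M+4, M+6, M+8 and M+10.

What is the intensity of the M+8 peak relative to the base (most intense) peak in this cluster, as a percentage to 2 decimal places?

(0.6011 + 0.3989)^5 gives M 0.0785, M+2 0.2604, M+4 0.3456, M+6 0.2293, M+8 0.0761, M+10 0.0101; the largest is M+4.
P(M+4) = C(5,2) × 0.6011^3 × 0.3989^2 = 10 × 0.21719018 × 0.15912121 = 0.345596 (base)
P(M+8) = C(5,4) × 0.6011^1 × 0.3989^4 = 5 × 0.6011 × 0.02531956 = 0.076098
Relative intensity = 0.076098 / 0.345596 × 100 = 22.02

22.02%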